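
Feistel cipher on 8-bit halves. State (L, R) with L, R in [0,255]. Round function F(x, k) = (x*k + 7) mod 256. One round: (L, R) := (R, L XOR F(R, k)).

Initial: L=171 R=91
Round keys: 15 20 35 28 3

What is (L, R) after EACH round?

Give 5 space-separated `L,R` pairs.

Answer: 91,247 247,8 8,232 232,111 111,188

Derivation:
Round 1 (k=15): L=91 R=247
Round 2 (k=20): L=247 R=8
Round 3 (k=35): L=8 R=232
Round 4 (k=28): L=232 R=111
Round 5 (k=3): L=111 R=188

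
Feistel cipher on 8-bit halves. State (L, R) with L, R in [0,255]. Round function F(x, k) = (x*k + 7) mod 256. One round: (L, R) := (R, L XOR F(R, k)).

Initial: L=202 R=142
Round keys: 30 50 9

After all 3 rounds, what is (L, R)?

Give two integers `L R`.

Answer: 119 87

Derivation:
Round 1 (k=30): L=142 R=97
Round 2 (k=50): L=97 R=119
Round 3 (k=9): L=119 R=87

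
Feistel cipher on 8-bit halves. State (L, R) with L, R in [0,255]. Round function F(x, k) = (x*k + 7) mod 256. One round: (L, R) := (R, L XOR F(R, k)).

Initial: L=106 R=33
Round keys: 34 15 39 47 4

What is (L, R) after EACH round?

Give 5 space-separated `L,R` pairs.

Answer: 33,3 3,21 21,57 57,107 107,138

Derivation:
Round 1 (k=34): L=33 R=3
Round 2 (k=15): L=3 R=21
Round 3 (k=39): L=21 R=57
Round 4 (k=47): L=57 R=107
Round 5 (k=4): L=107 R=138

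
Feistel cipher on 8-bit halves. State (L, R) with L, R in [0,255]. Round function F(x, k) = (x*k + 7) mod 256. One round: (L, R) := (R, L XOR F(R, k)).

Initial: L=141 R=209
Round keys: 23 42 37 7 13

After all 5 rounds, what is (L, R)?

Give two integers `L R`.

Answer: 139 254

Derivation:
Round 1 (k=23): L=209 R=67
Round 2 (k=42): L=67 R=212
Round 3 (k=37): L=212 R=232
Round 4 (k=7): L=232 R=139
Round 5 (k=13): L=139 R=254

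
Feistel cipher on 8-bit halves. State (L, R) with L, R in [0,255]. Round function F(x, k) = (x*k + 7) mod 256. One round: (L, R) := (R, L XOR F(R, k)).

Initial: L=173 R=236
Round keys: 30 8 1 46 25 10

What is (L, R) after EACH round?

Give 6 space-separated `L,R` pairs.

Answer: 236,2 2,251 251,0 0,252 252,163 163,153

Derivation:
Round 1 (k=30): L=236 R=2
Round 2 (k=8): L=2 R=251
Round 3 (k=1): L=251 R=0
Round 4 (k=46): L=0 R=252
Round 5 (k=25): L=252 R=163
Round 6 (k=10): L=163 R=153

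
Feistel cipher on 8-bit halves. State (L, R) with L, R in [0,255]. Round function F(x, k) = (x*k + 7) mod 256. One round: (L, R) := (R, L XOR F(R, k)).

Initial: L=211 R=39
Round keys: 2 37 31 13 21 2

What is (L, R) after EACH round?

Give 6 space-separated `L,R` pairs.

Round 1 (k=2): L=39 R=134
Round 2 (k=37): L=134 R=66
Round 3 (k=31): L=66 R=131
Round 4 (k=13): L=131 R=236
Round 5 (k=21): L=236 R=224
Round 6 (k=2): L=224 R=43

Answer: 39,134 134,66 66,131 131,236 236,224 224,43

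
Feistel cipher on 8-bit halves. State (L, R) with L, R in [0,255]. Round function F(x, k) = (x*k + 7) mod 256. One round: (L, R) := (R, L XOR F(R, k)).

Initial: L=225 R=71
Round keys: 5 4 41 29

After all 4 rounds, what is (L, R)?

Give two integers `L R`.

Answer: 16 163

Derivation:
Round 1 (k=5): L=71 R=139
Round 2 (k=4): L=139 R=116
Round 3 (k=41): L=116 R=16
Round 4 (k=29): L=16 R=163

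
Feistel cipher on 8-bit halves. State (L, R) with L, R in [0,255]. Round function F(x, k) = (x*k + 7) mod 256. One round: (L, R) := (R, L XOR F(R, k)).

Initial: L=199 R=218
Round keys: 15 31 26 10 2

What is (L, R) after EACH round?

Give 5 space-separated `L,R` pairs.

Round 1 (k=15): L=218 R=10
Round 2 (k=31): L=10 R=231
Round 3 (k=26): L=231 R=119
Round 4 (k=10): L=119 R=74
Round 5 (k=2): L=74 R=236

Answer: 218,10 10,231 231,119 119,74 74,236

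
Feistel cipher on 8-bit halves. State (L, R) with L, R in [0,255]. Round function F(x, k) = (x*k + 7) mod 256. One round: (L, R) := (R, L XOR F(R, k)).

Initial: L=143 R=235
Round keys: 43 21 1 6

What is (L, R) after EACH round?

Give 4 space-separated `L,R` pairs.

Round 1 (k=43): L=235 R=15
Round 2 (k=21): L=15 R=169
Round 3 (k=1): L=169 R=191
Round 4 (k=6): L=191 R=40

Answer: 235,15 15,169 169,191 191,40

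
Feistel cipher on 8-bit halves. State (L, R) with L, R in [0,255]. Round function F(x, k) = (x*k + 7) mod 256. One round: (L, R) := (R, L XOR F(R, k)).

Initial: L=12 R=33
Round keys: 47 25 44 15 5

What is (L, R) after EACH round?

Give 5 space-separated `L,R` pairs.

Round 1 (k=47): L=33 R=26
Round 2 (k=25): L=26 R=176
Round 3 (k=44): L=176 R=93
Round 4 (k=15): L=93 R=202
Round 5 (k=5): L=202 R=164

Answer: 33,26 26,176 176,93 93,202 202,164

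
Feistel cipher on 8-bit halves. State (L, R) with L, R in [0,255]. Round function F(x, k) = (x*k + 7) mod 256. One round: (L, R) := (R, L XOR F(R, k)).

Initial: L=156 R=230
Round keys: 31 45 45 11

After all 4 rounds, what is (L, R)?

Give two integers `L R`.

Round 1 (k=31): L=230 R=125
Round 2 (k=45): L=125 R=230
Round 3 (k=45): L=230 R=8
Round 4 (k=11): L=8 R=185

Answer: 8 185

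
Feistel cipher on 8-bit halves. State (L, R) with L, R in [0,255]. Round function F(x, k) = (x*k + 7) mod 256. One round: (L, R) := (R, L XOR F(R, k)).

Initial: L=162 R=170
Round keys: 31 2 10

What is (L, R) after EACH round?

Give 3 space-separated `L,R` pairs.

Answer: 170,63 63,47 47,226

Derivation:
Round 1 (k=31): L=170 R=63
Round 2 (k=2): L=63 R=47
Round 3 (k=10): L=47 R=226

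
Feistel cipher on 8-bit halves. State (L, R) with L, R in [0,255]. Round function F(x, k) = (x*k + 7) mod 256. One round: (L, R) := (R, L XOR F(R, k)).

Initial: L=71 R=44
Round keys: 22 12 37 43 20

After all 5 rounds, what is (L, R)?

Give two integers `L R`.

Answer: 50 185

Derivation:
Round 1 (k=22): L=44 R=136
Round 2 (k=12): L=136 R=75
Round 3 (k=37): L=75 R=86
Round 4 (k=43): L=86 R=50
Round 5 (k=20): L=50 R=185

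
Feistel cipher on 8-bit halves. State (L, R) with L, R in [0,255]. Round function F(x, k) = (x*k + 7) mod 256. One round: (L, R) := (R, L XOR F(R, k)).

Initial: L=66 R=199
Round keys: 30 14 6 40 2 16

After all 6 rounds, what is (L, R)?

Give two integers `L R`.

Answer: 57 86

Derivation:
Round 1 (k=30): L=199 R=27
Round 2 (k=14): L=27 R=70
Round 3 (k=6): L=70 R=176
Round 4 (k=40): L=176 R=193
Round 5 (k=2): L=193 R=57
Round 6 (k=16): L=57 R=86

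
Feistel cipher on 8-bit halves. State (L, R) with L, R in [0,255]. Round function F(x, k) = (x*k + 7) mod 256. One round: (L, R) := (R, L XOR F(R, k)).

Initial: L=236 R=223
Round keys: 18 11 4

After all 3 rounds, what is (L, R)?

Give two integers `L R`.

Answer: 5 66

Derivation:
Round 1 (k=18): L=223 R=89
Round 2 (k=11): L=89 R=5
Round 3 (k=4): L=5 R=66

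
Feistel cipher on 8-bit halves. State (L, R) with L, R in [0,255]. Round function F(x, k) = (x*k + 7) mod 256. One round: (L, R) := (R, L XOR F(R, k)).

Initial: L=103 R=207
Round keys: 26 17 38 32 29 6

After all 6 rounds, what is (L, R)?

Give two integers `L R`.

Answer: 173 236

Derivation:
Round 1 (k=26): L=207 R=106
Round 2 (k=17): L=106 R=222
Round 3 (k=38): L=222 R=145
Round 4 (k=32): L=145 R=249
Round 5 (k=29): L=249 R=173
Round 6 (k=6): L=173 R=236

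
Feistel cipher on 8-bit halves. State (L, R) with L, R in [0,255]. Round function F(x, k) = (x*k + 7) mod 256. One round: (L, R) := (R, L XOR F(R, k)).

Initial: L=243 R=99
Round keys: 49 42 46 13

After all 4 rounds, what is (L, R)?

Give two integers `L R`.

Round 1 (k=49): L=99 R=9
Round 2 (k=42): L=9 R=226
Round 3 (k=46): L=226 R=170
Round 4 (k=13): L=170 R=75

Answer: 170 75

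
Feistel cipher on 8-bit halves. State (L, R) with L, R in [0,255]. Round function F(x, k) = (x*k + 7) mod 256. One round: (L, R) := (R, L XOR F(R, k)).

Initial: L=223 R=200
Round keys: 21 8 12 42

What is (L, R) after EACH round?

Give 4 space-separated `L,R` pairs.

Answer: 200,176 176,79 79,11 11,154

Derivation:
Round 1 (k=21): L=200 R=176
Round 2 (k=8): L=176 R=79
Round 3 (k=12): L=79 R=11
Round 4 (k=42): L=11 R=154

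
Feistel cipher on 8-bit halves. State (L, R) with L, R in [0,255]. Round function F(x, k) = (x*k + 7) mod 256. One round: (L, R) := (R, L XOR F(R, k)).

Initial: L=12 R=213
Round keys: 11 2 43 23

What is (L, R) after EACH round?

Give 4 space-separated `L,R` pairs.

Round 1 (k=11): L=213 R=34
Round 2 (k=2): L=34 R=158
Round 3 (k=43): L=158 R=179
Round 4 (k=23): L=179 R=130

Answer: 213,34 34,158 158,179 179,130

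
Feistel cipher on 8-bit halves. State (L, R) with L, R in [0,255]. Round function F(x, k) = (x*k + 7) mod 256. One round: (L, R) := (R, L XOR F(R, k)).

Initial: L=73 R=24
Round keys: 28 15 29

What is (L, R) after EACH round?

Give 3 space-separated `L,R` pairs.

Round 1 (k=28): L=24 R=238
Round 2 (k=15): L=238 R=225
Round 3 (k=29): L=225 R=106

Answer: 24,238 238,225 225,106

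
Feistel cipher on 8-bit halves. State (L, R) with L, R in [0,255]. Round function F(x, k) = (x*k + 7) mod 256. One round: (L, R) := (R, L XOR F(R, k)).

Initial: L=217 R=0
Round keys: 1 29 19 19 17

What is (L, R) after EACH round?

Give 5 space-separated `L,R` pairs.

Round 1 (k=1): L=0 R=222
Round 2 (k=29): L=222 R=45
Round 3 (k=19): L=45 R=128
Round 4 (k=19): L=128 R=170
Round 5 (k=17): L=170 R=209

Answer: 0,222 222,45 45,128 128,170 170,209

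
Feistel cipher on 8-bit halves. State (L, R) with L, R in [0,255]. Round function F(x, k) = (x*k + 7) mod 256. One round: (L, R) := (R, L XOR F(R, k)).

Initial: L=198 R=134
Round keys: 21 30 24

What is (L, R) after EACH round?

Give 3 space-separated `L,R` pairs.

Answer: 134,195 195,103 103,108

Derivation:
Round 1 (k=21): L=134 R=195
Round 2 (k=30): L=195 R=103
Round 3 (k=24): L=103 R=108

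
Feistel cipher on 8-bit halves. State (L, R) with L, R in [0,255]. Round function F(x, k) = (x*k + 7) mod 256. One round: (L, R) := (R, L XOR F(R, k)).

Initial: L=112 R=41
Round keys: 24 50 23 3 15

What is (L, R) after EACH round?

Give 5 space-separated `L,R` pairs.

Answer: 41,175 175,28 28,36 36,111 111,172

Derivation:
Round 1 (k=24): L=41 R=175
Round 2 (k=50): L=175 R=28
Round 3 (k=23): L=28 R=36
Round 4 (k=3): L=36 R=111
Round 5 (k=15): L=111 R=172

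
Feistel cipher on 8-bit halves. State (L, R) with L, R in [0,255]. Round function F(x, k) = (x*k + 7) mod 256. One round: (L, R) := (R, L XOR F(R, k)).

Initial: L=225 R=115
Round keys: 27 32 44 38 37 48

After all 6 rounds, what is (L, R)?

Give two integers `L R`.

Round 1 (k=27): L=115 R=201
Round 2 (k=32): L=201 R=84
Round 3 (k=44): L=84 R=190
Round 4 (k=38): L=190 R=111
Round 5 (k=37): L=111 R=172
Round 6 (k=48): L=172 R=40

Answer: 172 40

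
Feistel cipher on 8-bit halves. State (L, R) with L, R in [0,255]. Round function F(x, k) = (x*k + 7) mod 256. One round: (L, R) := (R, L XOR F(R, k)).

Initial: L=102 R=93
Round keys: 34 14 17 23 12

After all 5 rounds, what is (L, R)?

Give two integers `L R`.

Round 1 (k=34): L=93 R=7
Round 2 (k=14): L=7 R=52
Round 3 (k=17): L=52 R=124
Round 4 (k=23): L=124 R=31
Round 5 (k=12): L=31 R=7

Answer: 31 7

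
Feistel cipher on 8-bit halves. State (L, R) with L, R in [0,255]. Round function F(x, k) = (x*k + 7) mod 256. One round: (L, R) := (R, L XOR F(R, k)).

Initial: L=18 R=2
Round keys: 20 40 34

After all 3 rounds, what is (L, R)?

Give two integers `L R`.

Round 1 (k=20): L=2 R=61
Round 2 (k=40): L=61 R=141
Round 3 (k=34): L=141 R=252

Answer: 141 252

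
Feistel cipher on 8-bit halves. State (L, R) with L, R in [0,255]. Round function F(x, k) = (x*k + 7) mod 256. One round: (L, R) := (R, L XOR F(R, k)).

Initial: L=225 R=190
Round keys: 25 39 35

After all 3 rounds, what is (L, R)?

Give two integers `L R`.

Round 1 (k=25): L=190 R=116
Round 2 (k=39): L=116 R=13
Round 3 (k=35): L=13 R=186

Answer: 13 186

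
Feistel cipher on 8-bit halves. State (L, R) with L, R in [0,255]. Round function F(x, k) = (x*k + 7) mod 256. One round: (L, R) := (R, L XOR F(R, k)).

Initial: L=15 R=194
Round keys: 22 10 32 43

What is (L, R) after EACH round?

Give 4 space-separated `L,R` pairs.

Answer: 194,188 188,157 157,27 27,13

Derivation:
Round 1 (k=22): L=194 R=188
Round 2 (k=10): L=188 R=157
Round 3 (k=32): L=157 R=27
Round 4 (k=43): L=27 R=13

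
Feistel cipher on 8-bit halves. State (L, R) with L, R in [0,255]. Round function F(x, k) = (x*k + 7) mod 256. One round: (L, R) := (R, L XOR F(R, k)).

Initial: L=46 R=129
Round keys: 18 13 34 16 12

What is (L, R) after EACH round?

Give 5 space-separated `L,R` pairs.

Round 1 (k=18): L=129 R=55
Round 2 (k=13): L=55 R=83
Round 3 (k=34): L=83 R=58
Round 4 (k=16): L=58 R=244
Round 5 (k=12): L=244 R=77

Answer: 129,55 55,83 83,58 58,244 244,77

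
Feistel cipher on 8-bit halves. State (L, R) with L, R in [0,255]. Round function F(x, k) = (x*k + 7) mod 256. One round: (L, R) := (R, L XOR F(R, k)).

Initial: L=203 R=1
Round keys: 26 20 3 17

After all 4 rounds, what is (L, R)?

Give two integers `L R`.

Answer: 27 156

Derivation:
Round 1 (k=26): L=1 R=234
Round 2 (k=20): L=234 R=78
Round 3 (k=3): L=78 R=27
Round 4 (k=17): L=27 R=156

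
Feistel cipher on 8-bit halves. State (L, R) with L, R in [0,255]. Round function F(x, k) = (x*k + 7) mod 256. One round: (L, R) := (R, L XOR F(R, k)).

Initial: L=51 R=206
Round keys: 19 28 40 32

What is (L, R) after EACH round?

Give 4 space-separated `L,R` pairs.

Answer: 206,98 98,113 113,205 205,214

Derivation:
Round 1 (k=19): L=206 R=98
Round 2 (k=28): L=98 R=113
Round 3 (k=40): L=113 R=205
Round 4 (k=32): L=205 R=214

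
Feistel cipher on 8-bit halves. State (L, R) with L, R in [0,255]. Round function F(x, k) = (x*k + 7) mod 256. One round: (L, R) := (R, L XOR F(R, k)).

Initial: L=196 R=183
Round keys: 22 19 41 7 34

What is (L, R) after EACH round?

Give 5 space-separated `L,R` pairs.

Answer: 183,5 5,209 209,133 133,123 123,216

Derivation:
Round 1 (k=22): L=183 R=5
Round 2 (k=19): L=5 R=209
Round 3 (k=41): L=209 R=133
Round 4 (k=7): L=133 R=123
Round 5 (k=34): L=123 R=216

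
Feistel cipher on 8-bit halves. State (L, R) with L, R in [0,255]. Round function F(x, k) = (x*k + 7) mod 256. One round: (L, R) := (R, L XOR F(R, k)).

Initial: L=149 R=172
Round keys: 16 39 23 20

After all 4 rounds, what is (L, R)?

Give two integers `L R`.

Round 1 (k=16): L=172 R=82
Round 2 (k=39): L=82 R=41
Round 3 (k=23): L=41 R=228
Round 4 (k=20): L=228 R=254

Answer: 228 254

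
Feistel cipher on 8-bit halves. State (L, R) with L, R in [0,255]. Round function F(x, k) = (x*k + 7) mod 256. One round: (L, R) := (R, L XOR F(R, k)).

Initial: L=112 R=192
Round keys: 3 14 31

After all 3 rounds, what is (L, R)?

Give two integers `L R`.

Round 1 (k=3): L=192 R=55
Round 2 (k=14): L=55 R=201
Round 3 (k=31): L=201 R=105

Answer: 201 105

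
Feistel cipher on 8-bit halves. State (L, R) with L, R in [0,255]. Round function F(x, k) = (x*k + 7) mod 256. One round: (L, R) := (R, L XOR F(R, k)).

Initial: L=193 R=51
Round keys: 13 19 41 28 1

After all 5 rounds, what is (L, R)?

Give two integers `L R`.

Round 1 (k=13): L=51 R=95
Round 2 (k=19): L=95 R=39
Round 3 (k=41): L=39 R=25
Round 4 (k=28): L=25 R=228
Round 5 (k=1): L=228 R=242

Answer: 228 242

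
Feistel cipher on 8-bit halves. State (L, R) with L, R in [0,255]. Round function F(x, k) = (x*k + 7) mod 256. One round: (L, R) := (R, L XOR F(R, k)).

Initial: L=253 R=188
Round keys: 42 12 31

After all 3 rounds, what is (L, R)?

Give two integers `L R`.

Answer: 35 102

Derivation:
Round 1 (k=42): L=188 R=34
Round 2 (k=12): L=34 R=35
Round 3 (k=31): L=35 R=102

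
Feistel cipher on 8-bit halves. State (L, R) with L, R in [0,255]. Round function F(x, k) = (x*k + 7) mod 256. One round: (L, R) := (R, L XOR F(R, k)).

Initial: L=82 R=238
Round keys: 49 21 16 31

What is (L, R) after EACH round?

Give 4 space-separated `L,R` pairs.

Answer: 238,199 199,180 180,128 128,51

Derivation:
Round 1 (k=49): L=238 R=199
Round 2 (k=21): L=199 R=180
Round 3 (k=16): L=180 R=128
Round 4 (k=31): L=128 R=51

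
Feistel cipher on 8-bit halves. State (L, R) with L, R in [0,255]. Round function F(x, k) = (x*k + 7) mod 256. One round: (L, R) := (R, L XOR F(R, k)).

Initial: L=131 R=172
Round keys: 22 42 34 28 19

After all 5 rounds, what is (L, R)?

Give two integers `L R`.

Round 1 (k=22): L=172 R=76
Round 2 (k=42): L=76 R=211
Round 3 (k=34): L=211 R=65
Round 4 (k=28): L=65 R=240
Round 5 (k=19): L=240 R=150

Answer: 240 150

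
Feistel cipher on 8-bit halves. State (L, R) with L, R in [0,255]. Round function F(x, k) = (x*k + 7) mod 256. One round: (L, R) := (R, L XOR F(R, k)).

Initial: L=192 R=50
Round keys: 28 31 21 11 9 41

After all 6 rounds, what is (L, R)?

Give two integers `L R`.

Answer: 20 88

Derivation:
Round 1 (k=28): L=50 R=191
Round 2 (k=31): L=191 R=26
Round 3 (k=21): L=26 R=150
Round 4 (k=11): L=150 R=99
Round 5 (k=9): L=99 R=20
Round 6 (k=41): L=20 R=88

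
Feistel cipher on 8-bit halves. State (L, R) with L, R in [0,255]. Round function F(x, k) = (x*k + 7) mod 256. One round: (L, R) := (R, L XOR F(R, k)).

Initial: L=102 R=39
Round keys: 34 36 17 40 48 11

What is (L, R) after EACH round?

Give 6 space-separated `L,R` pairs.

Answer: 39,83 83,148 148,136 136,211 211,31 31,143

Derivation:
Round 1 (k=34): L=39 R=83
Round 2 (k=36): L=83 R=148
Round 3 (k=17): L=148 R=136
Round 4 (k=40): L=136 R=211
Round 5 (k=48): L=211 R=31
Round 6 (k=11): L=31 R=143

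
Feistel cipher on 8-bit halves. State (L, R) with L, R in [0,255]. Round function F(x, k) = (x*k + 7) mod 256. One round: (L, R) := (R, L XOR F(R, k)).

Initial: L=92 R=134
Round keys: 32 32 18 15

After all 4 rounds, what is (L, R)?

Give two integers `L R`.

Round 1 (k=32): L=134 R=155
Round 2 (k=32): L=155 R=225
Round 3 (k=18): L=225 R=66
Round 4 (k=15): L=66 R=4

Answer: 66 4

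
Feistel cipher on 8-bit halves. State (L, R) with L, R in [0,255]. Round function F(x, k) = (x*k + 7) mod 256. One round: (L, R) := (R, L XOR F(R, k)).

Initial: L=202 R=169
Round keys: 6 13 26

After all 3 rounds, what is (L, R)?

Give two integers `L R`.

Answer: 123 178

Derivation:
Round 1 (k=6): L=169 R=55
Round 2 (k=13): L=55 R=123
Round 3 (k=26): L=123 R=178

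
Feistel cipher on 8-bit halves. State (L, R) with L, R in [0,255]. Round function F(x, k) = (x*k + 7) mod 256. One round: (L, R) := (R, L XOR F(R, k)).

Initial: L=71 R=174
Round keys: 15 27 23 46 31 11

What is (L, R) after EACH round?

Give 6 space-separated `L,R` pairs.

Round 1 (k=15): L=174 R=126
Round 2 (k=27): L=126 R=255
Round 3 (k=23): L=255 R=142
Round 4 (k=46): L=142 R=116
Round 5 (k=31): L=116 R=157
Round 6 (k=11): L=157 R=178

Answer: 174,126 126,255 255,142 142,116 116,157 157,178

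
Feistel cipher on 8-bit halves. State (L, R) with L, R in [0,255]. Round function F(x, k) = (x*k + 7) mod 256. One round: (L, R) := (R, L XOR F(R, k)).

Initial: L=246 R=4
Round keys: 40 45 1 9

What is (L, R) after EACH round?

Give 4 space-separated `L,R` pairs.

Round 1 (k=40): L=4 R=81
Round 2 (k=45): L=81 R=64
Round 3 (k=1): L=64 R=22
Round 4 (k=9): L=22 R=141

Answer: 4,81 81,64 64,22 22,141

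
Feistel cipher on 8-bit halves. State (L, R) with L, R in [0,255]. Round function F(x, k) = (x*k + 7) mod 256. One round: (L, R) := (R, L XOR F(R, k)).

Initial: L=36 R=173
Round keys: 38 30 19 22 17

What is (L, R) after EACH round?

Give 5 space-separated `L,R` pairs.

Answer: 173,145 145,168 168,238 238,211 211,228

Derivation:
Round 1 (k=38): L=173 R=145
Round 2 (k=30): L=145 R=168
Round 3 (k=19): L=168 R=238
Round 4 (k=22): L=238 R=211
Round 5 (k=17): L=211 R=228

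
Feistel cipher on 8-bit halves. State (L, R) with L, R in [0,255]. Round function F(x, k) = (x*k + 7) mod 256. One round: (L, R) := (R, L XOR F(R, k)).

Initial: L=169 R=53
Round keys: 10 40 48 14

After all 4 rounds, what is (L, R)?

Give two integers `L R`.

Answer: 215 123

Derivation:
Round 1 (k=10): L=53 R=176
Round 2 (k=40): L=176 R=178
Round 3 (k=48): L=178 R=215
Round 4 (k=14): L=215 R=123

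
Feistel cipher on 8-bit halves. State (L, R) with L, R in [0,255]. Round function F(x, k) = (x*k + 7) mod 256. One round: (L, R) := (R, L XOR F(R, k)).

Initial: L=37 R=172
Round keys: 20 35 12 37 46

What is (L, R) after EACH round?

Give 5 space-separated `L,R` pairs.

Answer: 172,82 82,145 145,129 129,61 61,124

Derivation:
Round 1 (k=20): L=172 R=82
Round 2 (k=35): L=82 R=145
Round 3 (k=12): L=145 R=129
Round 4 (k=37): L=129 R=61
Round 5 (k=46): L=61 R=124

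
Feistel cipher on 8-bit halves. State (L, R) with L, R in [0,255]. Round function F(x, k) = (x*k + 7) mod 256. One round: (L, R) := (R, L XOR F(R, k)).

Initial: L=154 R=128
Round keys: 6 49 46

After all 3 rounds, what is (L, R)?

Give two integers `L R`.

Answer: 148 2

Derivation:
Round 1 (k=6): L=128 R=157
Round 2 (k=49): L=157 R=148
Round 3 (k=46): L=148 R=2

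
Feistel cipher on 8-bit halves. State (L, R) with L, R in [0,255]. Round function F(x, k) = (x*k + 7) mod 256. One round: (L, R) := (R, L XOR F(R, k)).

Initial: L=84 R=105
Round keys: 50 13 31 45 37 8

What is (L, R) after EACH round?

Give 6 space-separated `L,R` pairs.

Answer: 105,221 221,41 41,35 35,7 7,41 41,72

Derivation:
Round 1 (k=50): L=105 R=221
Round 2 (k=13): L=221 R=41
Round 3 (k=31): L=41 R=35
Round 4 (k=45): L=35 R=7
Round 5 (k=37): L=7 R=41
Round 6 (k=8): L=41 R=72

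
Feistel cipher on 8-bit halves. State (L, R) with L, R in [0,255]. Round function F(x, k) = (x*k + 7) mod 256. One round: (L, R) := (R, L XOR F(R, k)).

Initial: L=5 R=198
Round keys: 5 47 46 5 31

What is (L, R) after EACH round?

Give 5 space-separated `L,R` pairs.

Round 1 (k=5): L=198 R=224
Round 2 (k=47): L=224 R=225
Round 3 (k=46): L=225 R=149
Round 4 (k=5): L=149 R=17
Round 5 (k=31): L=17 R=131

Answer: 198,224 224,225 225,149 149,17 17,131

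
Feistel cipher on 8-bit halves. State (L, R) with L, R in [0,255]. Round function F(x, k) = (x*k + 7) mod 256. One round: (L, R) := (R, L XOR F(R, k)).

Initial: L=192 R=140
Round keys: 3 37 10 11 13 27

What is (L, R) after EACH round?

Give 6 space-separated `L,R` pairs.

Round 1 (k=3): L=140 R=107
Round 2 (k=37): L=107 R=242
Round 3 (k=10): L=242 R=16
Round 4 (k=11): L=16 R=69
Round 5 (k=13): L=69 R=152
Round 6 (k=27): L=152 R=74

Answer: 140,107 107,242 242,16 16,69 69,152 152,74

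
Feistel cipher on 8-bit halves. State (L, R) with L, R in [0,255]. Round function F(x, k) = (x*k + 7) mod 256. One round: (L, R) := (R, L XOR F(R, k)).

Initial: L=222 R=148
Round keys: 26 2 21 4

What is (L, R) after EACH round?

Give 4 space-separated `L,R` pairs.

Round 1 (k=26): L=148 R=209
Round 2 (k=2): L=209 R=61
Round 3 (k=21): L=61 R=217
Round 4 (k=4): L=217 R=86

Answer: 148,209 209,61 61,217 217,86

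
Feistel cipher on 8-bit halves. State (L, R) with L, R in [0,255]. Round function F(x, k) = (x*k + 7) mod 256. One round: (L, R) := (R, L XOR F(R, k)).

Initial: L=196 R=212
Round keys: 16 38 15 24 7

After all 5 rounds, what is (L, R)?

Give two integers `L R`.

Round 1 (k=16): L=212 R=131
Round 2 (k=38): L=131 R=173
Round 3 (k=15): L=173 R=169
Round 4 (k=24): L=169 R=114
Round 5 (k=7): L=114 R=140

Answer: 114 140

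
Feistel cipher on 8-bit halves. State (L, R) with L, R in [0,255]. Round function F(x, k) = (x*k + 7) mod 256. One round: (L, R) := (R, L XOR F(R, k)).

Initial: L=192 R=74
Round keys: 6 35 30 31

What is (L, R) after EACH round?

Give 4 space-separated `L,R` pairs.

Answer: 74,3 3,58 58,208 208,13

Derivation:
Round 1 (k=6): L=74 R=3
Round 2 (k=35): L=3 R=58
Round 3 (k=30): L=58 R=208
Round 4 (k=31): L=208 R=13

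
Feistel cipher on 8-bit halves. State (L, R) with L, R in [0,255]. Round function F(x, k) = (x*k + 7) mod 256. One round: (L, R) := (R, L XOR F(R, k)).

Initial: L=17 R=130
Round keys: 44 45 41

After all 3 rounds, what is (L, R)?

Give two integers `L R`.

Answer: 63 80

Derivation:
Round 1 (k=44): L=130 R=78
Round 2 (k=45): L=78 R=63
Round 3 (k=41): L=63 R=80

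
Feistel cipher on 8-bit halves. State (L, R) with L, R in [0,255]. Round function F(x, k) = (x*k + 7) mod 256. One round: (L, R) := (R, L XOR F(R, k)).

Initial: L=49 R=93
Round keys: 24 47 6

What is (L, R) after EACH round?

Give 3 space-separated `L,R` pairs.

Round 1 (k=24): L=93 R=142
Round 2 (k=47): L=142 R=68
Round 3 (k=6): L=68 R=17

Answer: 93,142 142,68 68,17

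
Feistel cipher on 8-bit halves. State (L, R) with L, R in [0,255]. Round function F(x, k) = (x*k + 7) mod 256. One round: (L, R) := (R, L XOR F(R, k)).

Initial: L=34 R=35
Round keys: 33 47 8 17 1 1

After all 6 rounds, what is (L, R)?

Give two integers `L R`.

Round 1 (k=33): L=35 R=168
Round 2 (k=47): L=168 R=252
Round 3 (k=8): L=252 R=79
Round 4 (k=17): L=79 R=186
Round 5 (k=1): L=186 R=142
Round 6 (k=1): L=142 R=47

Answer: 142 47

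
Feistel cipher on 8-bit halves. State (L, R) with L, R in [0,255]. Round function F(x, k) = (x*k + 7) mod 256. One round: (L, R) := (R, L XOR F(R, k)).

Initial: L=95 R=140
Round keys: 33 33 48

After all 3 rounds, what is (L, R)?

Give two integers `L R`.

Answer: 95 155

Derivation:
Round 1 (k=33): L=140 R=76
Round 2 (k=33): L=76 R=95
Round 3 (k=48): L=95 R=155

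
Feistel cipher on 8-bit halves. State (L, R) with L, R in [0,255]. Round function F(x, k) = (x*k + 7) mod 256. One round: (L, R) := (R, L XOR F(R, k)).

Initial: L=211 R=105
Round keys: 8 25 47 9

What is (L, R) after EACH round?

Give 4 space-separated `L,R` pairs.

Answer: 105,156 156,42 42,33 33,26

Derivation:
Round 1 (k=8): L=105 R=156
Round 2 (k=25): L=156 R=42
Round 3 (k=47): L=42 R=33
Round 4 (k=9): L=33 R=26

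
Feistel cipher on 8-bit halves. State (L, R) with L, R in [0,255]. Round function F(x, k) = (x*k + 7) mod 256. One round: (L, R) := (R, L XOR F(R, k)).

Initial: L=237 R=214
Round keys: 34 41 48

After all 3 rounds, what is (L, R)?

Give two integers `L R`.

Answer: 131 9

Derivation:
Round 1 (k=34): L=214 R=158
Round 2 (k=41): L=158 R=131
Round 3 (k=48): L=131 R=9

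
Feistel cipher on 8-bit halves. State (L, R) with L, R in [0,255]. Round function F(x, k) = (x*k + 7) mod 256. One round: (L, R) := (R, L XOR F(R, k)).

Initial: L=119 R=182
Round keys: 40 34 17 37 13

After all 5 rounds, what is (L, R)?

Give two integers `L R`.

Answer: 94 5

Derivation:
Round 1 (k=40): L=182 R=0
Round 2 (k=34): L=0 R=177
Round 3 (k=17): L=177 R=200
Round 4 (k=37): L=200 R=94
Round 5 (k=13): L=94 R=5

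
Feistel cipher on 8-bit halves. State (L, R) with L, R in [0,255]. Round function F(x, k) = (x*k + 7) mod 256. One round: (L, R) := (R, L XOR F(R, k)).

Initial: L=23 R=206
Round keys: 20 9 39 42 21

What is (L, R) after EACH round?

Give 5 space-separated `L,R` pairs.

Answer: 206,8 8,129 129,166 166,194 194,87

Derivation:
Round 1 (k=20): L=206 R=8
Round 2 (k=9): L=8 R=129
Round 3 (k=39): L=129 R=166
Round 4 (k=42): L=166 R=194
Round 5 (k=21): L=194 R=87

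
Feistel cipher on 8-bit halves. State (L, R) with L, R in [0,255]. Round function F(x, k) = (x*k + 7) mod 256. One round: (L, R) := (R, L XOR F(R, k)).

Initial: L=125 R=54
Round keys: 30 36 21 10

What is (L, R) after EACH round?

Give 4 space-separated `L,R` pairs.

Answer: 54,38 38,105 105,130 130,114

Derivation:
Round 1 (k=30): L=54 R=38
Round 2 (k=36): L=38 R=105
Round 3 (k=21): L=105 R=130
Round 4 (k=10): L=130 R=114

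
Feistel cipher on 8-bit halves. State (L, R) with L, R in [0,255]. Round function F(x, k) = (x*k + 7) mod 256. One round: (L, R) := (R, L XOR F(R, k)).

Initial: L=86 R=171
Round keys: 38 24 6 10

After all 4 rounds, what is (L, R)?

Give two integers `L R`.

Round 1 (k=38): L=171 R=63
Round 2 (k=24): L=63 R=68
Round 3 (k=6): L=68 R=160
Round 4 (k=10): L=160 R=3

Answer: 160 3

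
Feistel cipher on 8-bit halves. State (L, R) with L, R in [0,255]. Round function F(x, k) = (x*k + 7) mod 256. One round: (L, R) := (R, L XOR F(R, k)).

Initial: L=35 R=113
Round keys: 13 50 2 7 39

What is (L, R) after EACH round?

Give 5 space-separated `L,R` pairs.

Round 1 (k=13): L=113 R=231
Round 2 (k=50): L=231 R=84
Round 3 (k=2): L=84 R=72
Round 4 (k=7): L=72 R=171
Round 5 (k=39): L=171 R=92

Answer: 113,231 231,84 84,72 72,171 171,92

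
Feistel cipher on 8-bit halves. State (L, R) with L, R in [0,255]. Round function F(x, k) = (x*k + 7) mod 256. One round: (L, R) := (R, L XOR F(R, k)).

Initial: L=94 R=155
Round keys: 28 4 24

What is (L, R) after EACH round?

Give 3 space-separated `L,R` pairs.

Answer: 155,165 165,0 0,162

Derivation:
Round 1 (k=28): L=155 R=165
Round 2 (k=4): L=165 R=0
Round 3 (k=24): L=0 R=162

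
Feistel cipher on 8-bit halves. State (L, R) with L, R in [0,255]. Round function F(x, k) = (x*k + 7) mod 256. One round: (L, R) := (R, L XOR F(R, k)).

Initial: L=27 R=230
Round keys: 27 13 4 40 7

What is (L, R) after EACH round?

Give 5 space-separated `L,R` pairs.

Answer: 230,82 82,215 215,49 49,120 120,126

Derivation:
Round 1 (k=27): L=230 R=82
Round 2 (k=13): L=82 R=215
Round 3 (k=4): L=215 R=49
Round 4 (k=40): L=49 R=120
Round 5 (k=7): L=120 R=126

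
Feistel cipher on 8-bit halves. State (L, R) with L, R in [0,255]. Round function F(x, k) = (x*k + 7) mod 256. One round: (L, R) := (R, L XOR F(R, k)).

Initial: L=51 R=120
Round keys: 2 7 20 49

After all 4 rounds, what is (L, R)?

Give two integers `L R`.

Answer: 231 37

Derivation:
Round 1 (k=2): L=120 R=196
Round 2 (k=7): L=196 R=27
Round 3 (k=20): L=27 R=231
Round 4 (k=49): L=231 R=37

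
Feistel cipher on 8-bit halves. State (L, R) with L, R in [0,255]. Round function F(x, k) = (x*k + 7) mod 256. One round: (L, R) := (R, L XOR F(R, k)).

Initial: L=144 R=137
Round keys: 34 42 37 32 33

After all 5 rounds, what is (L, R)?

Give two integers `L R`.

Round 1 (k=34): L=137 R=169
Round 2 (k=42): L=169 R=72
Round 3 (k=37): L=72 R=198
Round 4 (k=32): L=198 R=143
Round 5 (k=33): L=143 R=176

Answer: 143 176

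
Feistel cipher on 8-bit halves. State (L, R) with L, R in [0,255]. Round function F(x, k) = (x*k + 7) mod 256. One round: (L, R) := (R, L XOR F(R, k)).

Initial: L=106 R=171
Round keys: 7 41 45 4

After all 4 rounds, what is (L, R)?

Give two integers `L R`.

Answer: 51 237

Derivation:
Round 1 (k=7): L=171 R=222
Round 2 (k=41): L=222 R=62
Round 3 (k=45): L=62 R=51
Round 4 (k=4): L=51 R=237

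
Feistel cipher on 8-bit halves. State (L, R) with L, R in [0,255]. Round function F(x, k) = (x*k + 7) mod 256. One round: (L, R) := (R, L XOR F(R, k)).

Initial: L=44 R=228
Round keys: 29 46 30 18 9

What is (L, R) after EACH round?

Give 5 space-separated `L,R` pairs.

Round 1 (k=29): L=228 R=247
Round 2 (k=46): L=247 R=141
Round 3 (k=30): L=141 R=122
Round 4 (k=18): L=122 R=22
Round 5 (k=9): L=22 R=183

Answer: 228,247 247,141 141,122 122,22 22,183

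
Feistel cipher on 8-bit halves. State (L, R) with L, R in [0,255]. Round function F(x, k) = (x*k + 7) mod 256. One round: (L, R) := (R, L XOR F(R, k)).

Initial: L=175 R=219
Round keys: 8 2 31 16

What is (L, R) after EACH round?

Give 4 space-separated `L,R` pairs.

Round 1 (k=8): L=219 R=112
Round 2 (k=2): L=112 R=60
Round 3 (k=31): L=60 R=59
Round 4 (k=16): L=59 R=139

Answer: 219,112 112,60 60,59 59,139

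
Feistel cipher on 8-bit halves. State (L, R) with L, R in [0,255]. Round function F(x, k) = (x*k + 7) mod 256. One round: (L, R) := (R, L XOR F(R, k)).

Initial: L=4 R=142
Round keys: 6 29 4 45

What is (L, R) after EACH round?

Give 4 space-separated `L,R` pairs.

Answer: 142,95 95,68 68,72 72,235

Derivation:
Round 1 (k=6): L=142 R=95
Round 2 (k=29): L=95 R=68
Round 3 (k=4): L=68 R=72
Round 4 (k=45): L=72 R=235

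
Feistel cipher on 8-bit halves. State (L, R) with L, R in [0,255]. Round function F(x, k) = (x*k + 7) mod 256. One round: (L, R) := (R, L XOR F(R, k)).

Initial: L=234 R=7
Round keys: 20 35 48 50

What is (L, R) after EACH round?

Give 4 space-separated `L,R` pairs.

Round 1 (k=20): L=7 R=121
Round 2 (k=35): L=121 R=149
Round 3 (k=48): L=149 R=142
Round 4 (k=50): L=142 R=86

Answer: 7,121 121,149 149,142 142,86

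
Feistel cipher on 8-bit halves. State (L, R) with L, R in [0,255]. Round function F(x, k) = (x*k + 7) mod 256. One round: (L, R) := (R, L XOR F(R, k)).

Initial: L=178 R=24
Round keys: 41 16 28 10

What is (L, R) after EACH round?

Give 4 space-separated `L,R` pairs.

Answer: 24,109 109,207 207,198 198,12

Derivation:
Round 1 (k=41): L=24 R=109
Round 2 (k=16): L=109 R=207
Round 3 (k=28): L=207 R=198
Round 4 (k=10): L=198 R=12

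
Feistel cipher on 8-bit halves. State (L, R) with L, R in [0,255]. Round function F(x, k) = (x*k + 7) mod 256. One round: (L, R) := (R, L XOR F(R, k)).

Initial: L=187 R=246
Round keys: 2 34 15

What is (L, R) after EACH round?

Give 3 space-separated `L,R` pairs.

Round 1 (k=2): L=246 R=72
Round 2 (k=34): L=72 R=97
Round 3 (k=15): L=97 R=254

Answer: 246,72 72,97 97,254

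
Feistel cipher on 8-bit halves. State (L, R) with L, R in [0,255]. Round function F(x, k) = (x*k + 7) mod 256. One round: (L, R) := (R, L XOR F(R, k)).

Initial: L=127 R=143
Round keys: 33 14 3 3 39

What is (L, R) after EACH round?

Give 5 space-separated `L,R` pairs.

Round 1 (k=33): L=143 R=9
Round 2 (k=14): L=9 R=10
Round 3 (k=3): L=10 R=44
Round 4 (k=3): L=44 R=129
Round 5 (k=39): L=129 R=130

Answer: 143,9 9,10 10,44 44,129 129,130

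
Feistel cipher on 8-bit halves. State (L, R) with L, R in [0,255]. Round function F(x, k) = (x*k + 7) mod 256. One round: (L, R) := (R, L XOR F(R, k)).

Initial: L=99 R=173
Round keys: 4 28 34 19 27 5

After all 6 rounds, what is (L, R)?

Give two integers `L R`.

Round 1 (k=4): L=173 R=216
Round 2 (k=28): L=216 R=10
Round 3 (k=34): L=10 R=131
Round 4 (k=19): L=131 R=202
Round 5 (k=27): L=202 R=214
Round 6 (k=5): L=214 R=255

Answer: 214 255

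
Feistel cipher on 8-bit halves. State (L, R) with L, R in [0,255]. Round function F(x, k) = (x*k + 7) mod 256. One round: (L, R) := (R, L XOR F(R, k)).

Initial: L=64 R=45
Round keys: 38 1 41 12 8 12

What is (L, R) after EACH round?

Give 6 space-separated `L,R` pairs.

Round 1 (k=38): L=45 R=245
Round 2 (k=1): L=245 R=209
Round 3 (k=41): L=209 R=117
Round 4 (k=12): L=117 R=82
Round 5 (k=8): L=82 R=226
Round 6 (k=12): L=226 R=205

Answer: 45,245 245,209 209,117 117,82 82,226 226,205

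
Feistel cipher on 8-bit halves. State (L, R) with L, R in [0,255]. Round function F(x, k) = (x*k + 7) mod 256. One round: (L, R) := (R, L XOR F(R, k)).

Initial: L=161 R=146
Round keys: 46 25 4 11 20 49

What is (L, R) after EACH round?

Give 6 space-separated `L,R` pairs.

Round 1 (k=46): L=146 R=226
Round 2 (k=25): L=226 R=139
Round 3 (k=4): L=139 R=209
Round 4 (k=11): L=209 R=137
Round 5 (k=20): L=137 R=106
Round 6 (k=49): L=106 R=216

Answer: 146,226 226,139 139,209 209,137 137,106 106,216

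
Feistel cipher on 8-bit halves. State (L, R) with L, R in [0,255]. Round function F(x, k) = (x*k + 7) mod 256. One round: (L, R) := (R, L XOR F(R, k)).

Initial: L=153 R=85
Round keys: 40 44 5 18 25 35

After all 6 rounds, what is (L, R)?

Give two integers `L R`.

Answer: 65 197

Derivation:
Round 1 (k=40): L=85 R=214
Round 2 (k=44): L=214 R=154
Round 3 (k=5): L=154 R=223
Round 4 (k=18): L=223 R=47
Round 5 (k=25): L=47 R=65
Round 6 (k=35): L=65 R=197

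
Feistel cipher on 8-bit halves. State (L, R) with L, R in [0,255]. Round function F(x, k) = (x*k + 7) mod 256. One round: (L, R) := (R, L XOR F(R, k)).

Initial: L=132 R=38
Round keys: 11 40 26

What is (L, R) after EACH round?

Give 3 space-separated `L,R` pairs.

Round 1 (k=11): L=38 R=45
Round 2 (k=40): L=45 R=41
Round 3 (k=26): L=41 R=28

Answer: 38,45 45,41 41,28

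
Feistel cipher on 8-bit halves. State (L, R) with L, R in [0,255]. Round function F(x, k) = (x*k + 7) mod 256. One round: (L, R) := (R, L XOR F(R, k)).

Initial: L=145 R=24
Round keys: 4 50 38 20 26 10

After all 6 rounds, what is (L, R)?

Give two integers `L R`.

Round 1 (k=4): L=24 R=246
Round 2 (k=50): L=246 R=11
Round 3 (k=38): L=11 R=95
Round 4 (k=20): L=95 R=120
Round 5 (k=26): L=120 R=104
Round 6 (k=10): L=104 R=111

Answer: 104 111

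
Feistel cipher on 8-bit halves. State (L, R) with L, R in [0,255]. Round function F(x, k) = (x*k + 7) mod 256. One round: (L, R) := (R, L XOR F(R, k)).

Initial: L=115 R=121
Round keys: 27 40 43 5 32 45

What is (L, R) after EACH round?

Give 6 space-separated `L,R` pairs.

Answer: 121,185 185,150 150,128 128,17 17,167 167,115

Derivation:
Round 1 (k=27): L=121 R=185
Round 2 (k=40): L=185 R=150
Round 3 (k=43): L=150 R=128
Round 4 (k=5): L=128 R=17
Round 5 (k=32): L=17 R=167
Round 6 (k=45): L=167 R=115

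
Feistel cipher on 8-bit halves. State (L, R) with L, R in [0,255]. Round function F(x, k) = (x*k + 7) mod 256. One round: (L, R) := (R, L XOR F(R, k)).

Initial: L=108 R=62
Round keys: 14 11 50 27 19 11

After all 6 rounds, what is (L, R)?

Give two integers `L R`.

Answer: 150 200

Derivation:
Round 1 (k=14): L=62 R=7
Round 2 (k=11): L=7 R=106
Round 3 (k=50): L=106 R=188
Round 4 (k=27): L=188 R=177
Round 5 (k=19): L=177 R=150
Round 6 (k=11): L=150 R=200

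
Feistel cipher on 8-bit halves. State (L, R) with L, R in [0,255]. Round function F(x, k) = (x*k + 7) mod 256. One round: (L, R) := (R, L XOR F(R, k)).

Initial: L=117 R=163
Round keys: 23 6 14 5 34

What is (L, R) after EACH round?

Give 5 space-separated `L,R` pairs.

Round 1 (k=23): L=163 R=217
Round 2 (k=6): L=217 R=190
Round 3 (k=14): L=190 R=178
Round 4 (k=5): L=178 R=63
Round 5 (k=34): L=63 R=215

Answer: 163,217 217,190 190,178 178,63 63,215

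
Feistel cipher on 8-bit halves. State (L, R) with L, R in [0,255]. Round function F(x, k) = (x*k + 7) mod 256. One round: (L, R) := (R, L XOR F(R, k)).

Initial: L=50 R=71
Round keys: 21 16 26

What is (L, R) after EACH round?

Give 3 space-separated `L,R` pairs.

Round 1 (k=21): L=71 R=232
Round 2 (k=16): L=232 R=192
Round 3 (k=26): L=192 R=111

Answer: 71,232 232,192 192,111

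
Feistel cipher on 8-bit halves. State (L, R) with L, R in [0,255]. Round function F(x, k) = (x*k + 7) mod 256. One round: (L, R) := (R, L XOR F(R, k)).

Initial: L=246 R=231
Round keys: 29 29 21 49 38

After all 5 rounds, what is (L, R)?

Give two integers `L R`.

Answer: 242 36

Derivation:
Round 1 (k=29): L=231 R=196
Round 2 (k=29): L=196 R=220
Round 3 (k=21): L=220 R=215
Round 4 (k=49): L=215 R=242
Round 5 (k=38): L=242 R=36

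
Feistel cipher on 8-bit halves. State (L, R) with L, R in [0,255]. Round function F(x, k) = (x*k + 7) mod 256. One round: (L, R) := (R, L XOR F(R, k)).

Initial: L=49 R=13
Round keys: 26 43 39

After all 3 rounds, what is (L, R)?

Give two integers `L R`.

Round 1 (k=26): L=13 R=104
Round 2 (k=43): L=104 R=114
Round 3 (k=39): L=114 R=13

Answer: 114 13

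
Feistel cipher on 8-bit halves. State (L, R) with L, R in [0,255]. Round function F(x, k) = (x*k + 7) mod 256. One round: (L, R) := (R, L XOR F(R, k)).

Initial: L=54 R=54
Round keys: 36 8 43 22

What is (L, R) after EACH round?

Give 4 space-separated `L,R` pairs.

Round 1 (k=36): L=54 R=169
Round 2 (k=8): L=169 R=121
Round 3 (k=43): L=121 R=243
Round 4 (k=22): L=243 R=144

Answer: 54,169 169,121 121,243 243,144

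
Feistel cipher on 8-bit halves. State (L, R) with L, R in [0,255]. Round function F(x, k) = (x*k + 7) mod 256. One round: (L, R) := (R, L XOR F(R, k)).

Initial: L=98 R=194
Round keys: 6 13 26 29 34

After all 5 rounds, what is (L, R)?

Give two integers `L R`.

Answer: 215 199

Derivation:
Round 1 (k=6): L=194 R=241
Round 2 (k=13): L=241 R=134
Round 3 (k=26): L=134 R=82
Round 4 (k=29): L=82 R=215
Round 5 (k=34): L=215 R=199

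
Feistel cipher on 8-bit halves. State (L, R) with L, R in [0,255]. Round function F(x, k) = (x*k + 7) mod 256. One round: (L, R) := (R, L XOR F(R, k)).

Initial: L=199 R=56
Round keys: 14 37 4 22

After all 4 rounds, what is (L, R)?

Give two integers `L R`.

Answer: 19 134

Derivation:
Round 1 (k=14): L=56 R=208
Round 2 (k=37): L=208 R=47
Round 3 (k=4): L=47 R=19
Round 4 (k=22): L=19 R=134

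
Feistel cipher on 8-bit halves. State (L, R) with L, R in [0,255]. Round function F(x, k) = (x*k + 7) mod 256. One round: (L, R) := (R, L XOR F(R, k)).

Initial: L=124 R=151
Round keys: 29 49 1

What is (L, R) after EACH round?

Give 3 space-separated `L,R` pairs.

Answer: 151,94 94,146 146,199

Derivation:
Round 1 (k=29): L=151 R=94
Round 2 (k=49): L=94 R=146
Round 3 (k=1): L=146 R=199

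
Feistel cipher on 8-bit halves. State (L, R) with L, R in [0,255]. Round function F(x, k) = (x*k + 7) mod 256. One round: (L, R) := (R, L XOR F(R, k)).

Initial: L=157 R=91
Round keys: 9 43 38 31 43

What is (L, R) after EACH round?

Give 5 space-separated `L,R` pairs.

Round 1 (k=9): L=91 R=167
Round 2 (k=43): L=167 R=79
Round 3 (k=38): L=79 R=102
Round 4 (k=31): L=102 R=46
Round 5 (k=43): L=46 R=167

Answer: 91,167 167,79 79,102 102,46 46,167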